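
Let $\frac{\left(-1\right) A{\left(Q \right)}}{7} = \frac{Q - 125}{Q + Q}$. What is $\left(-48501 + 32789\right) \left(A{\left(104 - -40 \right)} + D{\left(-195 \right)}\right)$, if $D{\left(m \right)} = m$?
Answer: $\frac{27639863}{9} \approx 3.0711 \cdot 10^{6}$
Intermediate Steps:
$A{\left(Q \right)} = - \frac{7 \left(-125 + Q\right)}{2 Q}$ ($A{\left(Q \right)} = - 7 \frac{Q - 125}{Q + Q} = - 7 \frac{-125 + Q}{2 Q} = - \frac{7 \left(-125 + Q\right)}{2 Q}$)
$\left(-48501 + 32789\right) \left(A{\left(104 - -40 \right)} + D{\left(-195 \right)}\right) = \left(-48501 + 32789\right) \left(\frac{7 \left(125 - \left(104 - -40\right)\right)}{2 \left(104 - -40\right)} - 195\right) = - 15712 \left(\frac{7 \left(125 - \left(104 + 40\right)\right)}{2 \left(104 + 40\right)} - 195\right) = - 15712 \left(\frac{7 \left(125 - 144\right)}{2 \cdot 144} - 195\right) = - 15712 \left(\frac{7}{2} \cdot \frac{1}{144} \left(125 - 144\right) - 195\right) = - 15712 \left(\frac{7}{2} \cdot \frac{1}{144} \left(-19\right) - 195\right) = - 15712 \left(- \frac{133}{288} - 195\right) = \left(-15712\right) \left(- \frac{56293}{288}\right) = \frac{27639863}{9}$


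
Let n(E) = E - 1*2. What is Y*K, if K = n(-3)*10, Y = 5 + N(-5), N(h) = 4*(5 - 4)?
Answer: -450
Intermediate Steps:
n(E) = -2 + E (n(E) = E - 2 = -2 + E)
N(h) = 4 (N(h) = 4*1 = 4)
Y = 9 (Y = 5 + 4 = 9)
K = -50 (K = (-2 - 3)*10 = -5*10 = -50)
Y*K = 9*(-50) = -450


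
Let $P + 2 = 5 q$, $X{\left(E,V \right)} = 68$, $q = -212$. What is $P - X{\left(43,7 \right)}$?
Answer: $-1130$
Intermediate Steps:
$P = -1062$ ($P = -2 + 5 \left(-212\right) = -2 - 1060 = -1062$)
$P - X{\left(43,7 \right)} = -1062 - 68 = -1130$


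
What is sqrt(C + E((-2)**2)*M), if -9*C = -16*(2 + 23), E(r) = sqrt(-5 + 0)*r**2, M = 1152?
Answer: 4*sqrt(25 + 10368*I*sqrt(5))/3 ≈ 143.63 + 143.48*I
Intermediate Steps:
E(r) = I*sqrt(5)*r**2 (E(r) = sqrt(-5)*r**2 = (I*sqrt(5))*r**2 = I*sqrt(5)*r**2)
C = 400/9 (C = -(-16)*(2 + 23)/9 = -(-16)*25/9 = -1/9*(-400) = 400/9 ≈ 44.444)
sqrt(C + E((-2)**2)*M) = sqrt(400/9 + (I*sqrt(5)*((-2)**2)**2)*1152) = sqrt(400/9 + (I*sqrt(5)*4**2)*1152) = sqrt(400/9 + (I*sqrt(5)*16)*1152) = sqrt(400/9 + (16*I*sqrt(5))*1152) = sqrt(400/9 + 18432*I*sqrt(5))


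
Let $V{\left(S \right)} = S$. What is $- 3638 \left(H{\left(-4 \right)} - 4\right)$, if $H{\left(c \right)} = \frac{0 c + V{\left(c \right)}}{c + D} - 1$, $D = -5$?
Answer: $\frac{149158}{9} \approx 16573.0$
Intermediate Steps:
$H{\left(c \right)} = -1 + \frac{c}{-5 + c}$ ($H{\left(c \right)} = \frac{0 c + c}{c - 5} - 1 = \frac{0 + c}{-5 + c} - 1 = \frac{c}{-5 + c} - 1 = -1 + \frac{c}{-5 + c}$)
$- 3638 \left(H{\left(-4 \right)} - 4\right) = - 3638 \left(\frac{5}{-5 - 4} - 4\right) = - 3638 \left(\frac{5}{-9} - 4\right) = - 3638 \left(5 \left(- \frac{1}{9}\right) - 4\right) = - 3638 \left(- \frac{5}{9} - 4\right) = \left(-3638\right) \left(- \frac{41}{9}\right) = \frac{149158}{9}$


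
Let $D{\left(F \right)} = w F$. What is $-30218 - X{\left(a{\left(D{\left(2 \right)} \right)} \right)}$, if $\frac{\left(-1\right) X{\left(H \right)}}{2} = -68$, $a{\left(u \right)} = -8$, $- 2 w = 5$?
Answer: $-30354$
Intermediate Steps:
$w = - \frac{5}{2}$ ($w = \left(- \frac{1}{2}\right) 5 = - \frac{5}{2} \approx -2.5$)
$D{\left(F \right)} = - \frac{5 F}{2}$
$X{\left(H \right)} = 136$ ($X{\left(H \right)} = \left(-2\right) \left(-68\right) = 136$)
$-30218 - X{\left(a{\left(D{\left(2 \right)} \right)} \right)} = -30218 - 136 = -30354$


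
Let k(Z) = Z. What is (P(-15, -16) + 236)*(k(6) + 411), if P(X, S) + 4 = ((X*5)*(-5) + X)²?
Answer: 54139944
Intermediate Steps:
P(X, S) = -4 + 576*X² (P(X, S) = -4 + ((X*5)*(-5) + X)² = -4 + ((5*X)*(-5) + X)² = -4 + (-25*X + X)² = -4 + (-24*X)² = -4 + 576*X²)
(P(-15, -16) + 236)*(k(6) + 411) = ((-4 + 576*(-15)²) + 236)*(6 + 411) = ((-4 + 576*225) + 236)*417 = ((-4 + 129600) + 236)*417 = (129596 + 236)*417 = 129832*417 = 54139944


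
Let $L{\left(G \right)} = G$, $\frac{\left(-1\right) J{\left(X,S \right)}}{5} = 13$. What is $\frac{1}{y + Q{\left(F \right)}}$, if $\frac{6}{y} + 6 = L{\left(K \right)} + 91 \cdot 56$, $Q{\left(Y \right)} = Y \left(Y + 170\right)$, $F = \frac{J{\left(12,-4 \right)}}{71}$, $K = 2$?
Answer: $- \frac{12834386}{1986692327} \approx -0.0064602$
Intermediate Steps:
$J{\left(X,S \right)} = -65$ ($J{\left(X,S \right)} = \left(-5\right) 13 = -65$)
$F = - \frac{65}{71} \approx -0.91549$
$Q{\left(Y \right)} = Y \left(170 + Y\right)$
$y = \frac{3}{2546}$ ($y = \frac{6}{-6 + \left(2 + 91 \cdot 56\right)} = \frac{6}{-6 + \left(2 + 5096\right)} = \frac{6}{-6 + 5098} = \frac{6}{5092} = 6 \cdot \frac{1}{5092} = \frac{3}{2546} \approx 0.0011783$)
$\frac{1}{y + Q{\left(F \right)}} = \frac{1}{\frac{3}{2546} - \frac{65 \left(170 - \frac{65}{71}\right)}{71}} = \frac{1}{\frac{3}{2546} - \frac{780325}{5041}} = \frac{1}{- \frac{1986692327}{12834386}} = - \frac{12834386}{1986692327}$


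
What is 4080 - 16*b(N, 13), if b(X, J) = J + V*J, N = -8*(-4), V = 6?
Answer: 2624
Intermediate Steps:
N = 32
b(X, J) = 7*J (b(X, J) = J + 6*J = 7*J)
4080 - 16*b(N, 13) = 4080 - 112*13 = 4080 - 16*91 = 4080 - 1456 = 2624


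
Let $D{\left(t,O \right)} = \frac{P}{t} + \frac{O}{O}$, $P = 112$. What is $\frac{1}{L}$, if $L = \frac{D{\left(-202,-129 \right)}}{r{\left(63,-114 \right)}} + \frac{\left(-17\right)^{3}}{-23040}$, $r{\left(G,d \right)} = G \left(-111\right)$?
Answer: $\frac{602703360}{128480767} \approx 4.691$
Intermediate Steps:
$r{\left(G,d \right)} = - 111 G$
$D{\left(t,O \right)} = 1 + \frac{112}{t}$ ($D{\left(t,O \right)} = \frac{112}{t} + \frac{O}{O} = \frac{112}{t} + 1 = 1 + \frac{112}{t}$)
$L = \frac{128480767}{602703360}$ ($L = \frac{\frac{1}{-202} \left(112 - 202\right)}{\left(-111\right) 63} + \frac{\left(-17\right)^{3}}{-23040} = \frac{\left(- \frac{1}{202}\right) \left(-90\right)}{-6993} - - \frac{4913}{23040} = \frac{45}{101} \left(- \frac{1}{6993}\right) + \frac{4913}{23040} = - \frac{5}{78477} + \frac{4913}{23040} = \frac{128480767}{602703360} \approx 0.21317$)
$\frac{1}{L} = \frac{1}{\frac{128480767}{602703360}} = \frac{602703360}{128480767}$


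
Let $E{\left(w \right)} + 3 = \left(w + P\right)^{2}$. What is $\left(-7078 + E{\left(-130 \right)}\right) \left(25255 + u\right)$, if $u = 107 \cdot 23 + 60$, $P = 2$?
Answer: $258400128$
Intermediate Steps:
$u = 2521$ ($u = 2461 + 60 = 2521$)
$E{\left(w \right)} = -3 + \left(2 + w\right)^{2}$ ($E{\left(w \right)} = -3 + \left(w + 2\right)^{2} = -3 + \left(2 + w\right)^{2}$)
$\left(-7078 + E{\left(-130 \right)}\right) \left(25255 + u\right) = \left(-7078 - \left(3 - \left(2 - 130\right)^{2}\right)\right) \left(25255 + 2521\right) = \left(-7078 - \left(3 - \left(-128\right)^{2}\right)\right) 27776 = \left(-7078 + \left(-3 + 16384\right)\right) 27776 = \left(-7078 + 16381\right) 27776 = 9303 \cdot 27776 = 258400128$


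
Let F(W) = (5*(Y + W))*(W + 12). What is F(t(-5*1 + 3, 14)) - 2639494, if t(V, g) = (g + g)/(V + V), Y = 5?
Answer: -2639544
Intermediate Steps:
t(V, g) = g/V (t(V, g) = (2*g)/((2*V)) = (2*g)*(1/(2*V)) = g/V)
F(W) = (12 + W)*(25 + 5*W) (F(W) = (5*(5 + W))*(W + 12) = (25 + 5*W)*(12 + W) = (12 + W)*(25 + 5*W))
F(t(-5*1 + 3, 14)) - 2639494 = (300 + 5*(14/(-5*1 + 3))² + 85*(14/(-5*1 + 3))) - 2639494 = (300 + 5*(14/(-5 + 3))² + 85*(14/(-5 + 3))) - 2639494 = (300 + 5*(14/(-2))² + 85*(14/(-2))) - 2639494 = (300 + 5*(14*(-½))² + 85*(14*(-½))) - 2639494 = (300 + 5*(-7)² + 85*(-7)) - 2639494 = (300 + 5*49 - 595) - 2639494 = (300 + 245 - 595) - 2639494 = -50 - 2639494 = -2639544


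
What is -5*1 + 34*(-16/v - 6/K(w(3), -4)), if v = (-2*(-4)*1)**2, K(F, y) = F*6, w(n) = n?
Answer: -149/6 ≈ -24.833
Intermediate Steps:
K(F, y) = 6*F
v = 64 (v = (8*1)**2 = 8**2 = 64)
-5*1 + 34*(-16/v - 6/K(w(3), -4)) = -5*1 + 34*(-16/64 - 6/(6*3)) = -5 + 34*(-16*1/64 - 6/18) = -5 + 34*(-1/4 - 6*1/18) = -5 + 34*(-1/4 - 1/3) = -5 + 34*(-7/12) = -5 - 119/6 = -149/6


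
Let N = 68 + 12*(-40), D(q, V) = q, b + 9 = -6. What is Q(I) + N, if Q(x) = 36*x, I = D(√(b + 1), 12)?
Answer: -412 + 36*I*√14 ≈ -412.0 + 134.7*I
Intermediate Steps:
b = -15 (b = -9 - 6 = -15)
I = I*√14 (I = √(-15 + 1) = √(-14) = I*√14 ≈ 3.7417*I)
N = -412 (N = 68 - 480 = -412)
Q(I) + N = 36*(I*√14) - 412 = 36*I*√14 - 412 = -412 + 36*I*√14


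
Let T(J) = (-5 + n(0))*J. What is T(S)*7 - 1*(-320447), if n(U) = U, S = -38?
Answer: 321777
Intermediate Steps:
T(J) = -5*J (T(J) = (-5 + 0)*J = -5*J)
T(S)*7 - 1*(-320447) = -5*(-38)*7 - 1*(-320447) = 190*7 + 320447 = 1330 + 320447 = 321777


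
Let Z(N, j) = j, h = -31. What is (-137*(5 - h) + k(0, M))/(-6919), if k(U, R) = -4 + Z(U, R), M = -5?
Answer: 4941/6919 ≈ 0.71412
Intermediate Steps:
k(U, R) = -4 + R
(-137*(5 - h) + k(0, M))/(-6919) = (-137*(5 - 1*(-31)) + (-4 - 5))/(-6919) = (-137*(5 + 31) - 9)*(-1/6919) = (-137*36 - 9)*(-1/6919) = (-4932 - 9)*(-1/6919) = -4941*(-1/6919) = 4941/6919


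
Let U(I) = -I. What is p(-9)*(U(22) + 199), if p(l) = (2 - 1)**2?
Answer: 177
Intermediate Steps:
p(l) = 1 (p(l) = 1**2 = 1)
p(-9)*(U(22) + 199) = 1*(-1*22 + 199) = 1*(-22 + 199) = 1*177 = 177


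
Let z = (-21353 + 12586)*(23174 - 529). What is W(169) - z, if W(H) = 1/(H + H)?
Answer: 67102705671/338 ≈ 1.9853e+8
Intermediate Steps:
W(H) = 1/(2*H)
z = -198528715 (z = -8767*22645 = -198528715)
W(169) - z = (1/2)/169 - 1*(-198528715) = (1/2)*(1/169) + 198528715 = 1/338 + 198528715 = 67102705671/338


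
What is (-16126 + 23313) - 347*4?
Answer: 5799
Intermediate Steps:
(-16126 + 23313) - 347*4 = 7187 - 1*1388 = 7187 - 1388 = 5799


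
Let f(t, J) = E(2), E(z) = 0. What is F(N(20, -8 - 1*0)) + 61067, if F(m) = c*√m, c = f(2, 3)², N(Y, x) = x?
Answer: 61067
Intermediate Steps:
f(t, J) = 0
c = 0 (c = 0² = 0)
F(m) = 0 (F(m) = 0*√m = 0)
F(N(20, -8 - 1*0)) + 61067 = 0 + 61067 = 61067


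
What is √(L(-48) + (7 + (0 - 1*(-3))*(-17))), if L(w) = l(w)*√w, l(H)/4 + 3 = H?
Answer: 2*√(-11 - 204*I*√3) ≈ 26.173 - 27.0*I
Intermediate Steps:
l(H) = -12 + 4*H
L(w) = √w*(-12 + 4*w) (L(w) = (-12 + 4*w)*√w = √w*(-12 + 4*w))
√(L(-48) + (7 + (0 - 1*(-3))*(-17))) = √(4*√(-48)*(-3 - 48) + (7 + (0 - 1*(-3))*(-17))) = √(4*(4*I*√3)*(-51) + (7 + (0 + 3)*(-17))) = √(-816*I*√3 + (7 + 3*(-17))) = √(-816*I*√3 + (7 - 51)) = √(-816*I*√3 - 44) = √(-44 - 816*I*√3)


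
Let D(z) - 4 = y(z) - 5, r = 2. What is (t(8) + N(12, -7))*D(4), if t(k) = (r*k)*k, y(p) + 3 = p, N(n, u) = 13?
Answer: 0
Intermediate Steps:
y(p) = -3 + p
t(k) = 2*k² (t(k) = (2*k)*k = 2*k²)
D(z) = -4 + z (D(z) = 4 + ((-3 + z) - 5) = 4 + (-8 + z) = -4 + z)
(t(8) + N(12, -7))*D(4) = (2*8² + 13)*(-4 + 4) = (2*64 + 13)*0 = (128 + 13)*0 = 141*0 = 0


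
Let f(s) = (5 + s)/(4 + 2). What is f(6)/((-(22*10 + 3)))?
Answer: -11/1338 ≈ -0.0082212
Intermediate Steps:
f(s) = ⅚ + s/6 (f(s) = (5 + s)/6 = (5 + s)*(⅙) = ⅚ + s/6)
f(6)/((-(22*10 + 3))) = (⅚ + (⅙)*6)/((-(22*10 + 3))) = (⅚ + 1)/((-(220 + 3))) = 11/(6*((-1*223))) = (11/6)/(-223) = (11/6)*(-1/223) = -11/1338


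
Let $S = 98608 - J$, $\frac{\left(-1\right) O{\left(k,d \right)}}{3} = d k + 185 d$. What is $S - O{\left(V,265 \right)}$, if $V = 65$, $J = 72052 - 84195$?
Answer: $309501$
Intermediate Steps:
$J = -12143$ ($J = 72052 - 84195 = -12143$)
$O{\left(k,d \right)} = - 555 d - 3 d k$ ($O{\left(k,d \right)} = - 3 \left(d k + 185 d\right) = - 3 \left(185 d + d k\right) = - 555 d - 3 d k$)
$S = 110751$ ($S = 98608 - -12143 = 98608 + 12143 = 110751$)
$S - O{\left(V,265 \right)} = 110751 - \left(-3\right) 265 \left(185 + 65\right) = 110751 - \left(-3\right) 265 \cdot 250 = 110751 - -198750 = 110751 + 198750 = 309501$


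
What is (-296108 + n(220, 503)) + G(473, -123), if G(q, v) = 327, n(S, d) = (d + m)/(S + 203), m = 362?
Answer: -125114498/423 ≈ -2.9578e+5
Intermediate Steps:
n(S, d) = (362 + d)/(203 + S) (n(S, d) = (d + 362)/(S + 203) = (362 + d)/(203 + S))
(-296108 + n(220, 503)) + G(473, -123) = (-296108 + (362 + 503)/(203 + 220)) + 327 = (-296108 + 865/423) + 327 = -125252819/423 + 327 = -125114498/423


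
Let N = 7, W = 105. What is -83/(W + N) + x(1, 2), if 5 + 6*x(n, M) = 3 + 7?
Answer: 31/336 ≈ 0.092262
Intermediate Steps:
x(n, M) = 5/6 (x(n, M) = -5/6 + (3 + 7)/6 = -5/6 + (1/6)*10 = -5/6 + 5/3 = 5/6)
-83/(W + N) + x(1, 2) = -83/(105 + 7) + 5/6 = -83/112 + 5/6 = 31/336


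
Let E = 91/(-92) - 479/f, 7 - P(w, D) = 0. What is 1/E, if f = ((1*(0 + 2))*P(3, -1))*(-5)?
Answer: 3220/18849 ≈ 0.17083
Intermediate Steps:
P(w, D) = 7 (P(w, D) = 7 - 1*0 = 7 + 0 = 7)
f = -70 (f = ((1*(0 + 2))*7)*(-5) = ((1*2)*7)*(-5) = (2*7)*(-5) = 14*(-5) = -70)
E = 18849/3220 (E = 91/(-92) - 479/(-70) = 91*(-1/92) - 479*(-1/70) = -91/92 + 479/70 = 18849/3220 ≈ 5.8537)
1/E = 1/(18849/3220) = 3220/18849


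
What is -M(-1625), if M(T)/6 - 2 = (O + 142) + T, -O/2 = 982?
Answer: 20670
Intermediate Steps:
O = -1964 (O = -2*982 = -1964)
M(T) = -10920 + 6*T (M(T) = 12 + 6*((-1964 + 142) + T) = 12 + 6*(-1822 + T) = 12 + (-10932 + 6*T) = -10920 + 6*T)
-M(-1625) = -(-10920 + 6*(-1625)) = -(-10920 - 9750) = -1*(-20670) = 20670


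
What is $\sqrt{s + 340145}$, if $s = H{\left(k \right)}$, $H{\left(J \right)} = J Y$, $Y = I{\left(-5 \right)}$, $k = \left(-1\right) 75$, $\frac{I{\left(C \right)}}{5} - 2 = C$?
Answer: $\sqrt{341270} \approx 584.18$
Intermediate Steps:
$I{\left(C \right)} = 10 + 5 C$
$k = -75$
$Y = -15$ ($Y = 10 + 5 \left(-5\right) = 10 - 25 = -15$)
$H{\left(J \right)} = - 15 J$ ($H{\left(J \right)} = J \left(-15\right) = - 15 J$)
$s = 1125$ ($s = \left(-15\right) \left(-75\right) = 1125$)
$\sqrt{s + 340145} = \sqrt{1125 + 340145} = \sqrt{341270}$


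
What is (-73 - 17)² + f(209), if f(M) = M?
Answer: 8309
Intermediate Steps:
(-73 - 17)² + f(209) = (-73 - 17)² + 209 = (-90)² + 209 = 8100 + 209 = 8309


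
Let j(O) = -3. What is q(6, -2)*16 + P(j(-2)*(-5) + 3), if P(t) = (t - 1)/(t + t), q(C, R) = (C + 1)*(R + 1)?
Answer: -4015/36 ≈ -111.53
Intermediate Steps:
q(C, R) = (1 + C)*(1 + R)
P(t) = (-1 + t)/(2*t) (P(t) = (-1 + t)/((2*t)) = (-1 + t)*(1/(2*t)) = (-1 + t)/(2*t))
q(6, -2)*16 + P(j(-2)*(-5) + 3) = (1 + 6 - 2 + 6*(-2))*16 + (-1 + (-3*(-5) + 3))/(2*(-3*(-5) + 3)) = (1 + 6 - 2 - 12)*16 + (-1 + (15 + 3))/(2*(15 + 3)) = -7*16 + (1/2)*(-1 + 18)/18 = -112 + (1/2)*(1/18)*17 = -112 + 17/36 = -4015/36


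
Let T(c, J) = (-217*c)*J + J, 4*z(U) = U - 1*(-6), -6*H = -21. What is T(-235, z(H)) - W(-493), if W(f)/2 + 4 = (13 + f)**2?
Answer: -679353/2 ≈ -3.3968e+5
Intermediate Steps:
H = 7/2 (H = -1/6*(-21) = 7/2 ≈ 3.5000)
z(U) = 3/2 + U/4 (z(U) = (U - 1*(-6))/4 = (U + 6)/4 = (6 + U)/4 = 3/2 + U/4)
T(c, J) = J - 217*J*c (T(c, J) = -217*J*c + J = J - 217*J*c)
W(f) = -8 + 2*(13 + f)**2
T(-235, z(H)) - W(-493) = (3/2 + (1/4)*(7/2))*(1 - 217*(-235)) - (-8 + 2*(13 - 493)**2) = (3/2 + 7/8)*(1 + 50995) - (-8 + 2*(-480)**2) = (19/8)*50996 - (-8 + 2*230400) = 242231/2 - (-8 + 460800) = 242231/2 - 1*460792 = 242231/2 - 460792 = -679353/2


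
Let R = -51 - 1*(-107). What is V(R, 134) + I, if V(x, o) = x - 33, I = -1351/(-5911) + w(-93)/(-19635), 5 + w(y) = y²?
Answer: 2644869356/116062485 ≈ 22.788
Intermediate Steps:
R = 56 (R = -51 + 107 = 56)
w(y) = -5 + y²
I = -24567799/116062485 (I = -1351/(-5911) + (-5 + (-93)²)/(-19635) = -1351*(-1/5911) + (-5 + 8649)*(-1/19635) = 1351/5911 + 8644*(-1/19635) = 1351/5911 - 8644/19635 = -24567799/116062485 ≈ -0.21168)
V(x, o) = -33 + x
V(R, 134) + I = (-33 + 56) - 24567799/116062485 = 23 - 24567799/116062485 = 2644869356/116062485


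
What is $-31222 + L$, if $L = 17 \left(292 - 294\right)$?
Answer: $-31256$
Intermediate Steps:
$L = -34$ ($L = 17 \left(292 - 294\right) = 17 \left(-2\right) = -34$)
$-31222 + L = -31222 - 34 = -31256$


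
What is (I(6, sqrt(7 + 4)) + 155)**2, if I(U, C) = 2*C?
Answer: 24069 + 620*sqrt(11) ≈ 26125.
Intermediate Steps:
(I(6, sqrt(7 + 4)) + 155)**2 = (2*sqrt(7 + 4) + 155)**2 = (2*sqrt(11) + 155)**2 = (155 + 2*sqrt(11))**2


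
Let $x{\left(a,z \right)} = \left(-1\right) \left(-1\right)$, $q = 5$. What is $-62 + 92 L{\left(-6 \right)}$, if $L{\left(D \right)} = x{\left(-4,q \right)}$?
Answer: $30$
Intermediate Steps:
$x{\left(a,z \right)} = 1$
$L{\left(D \right)} = 1$
$-62 + 92 L{\left(-6 \right)} = -62 + 92 \cdot 1 = -62 + 92 = 30$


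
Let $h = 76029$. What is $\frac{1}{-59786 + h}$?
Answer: $\frac{1}{16243} \approx 6.1565 \cdot 10^{-5}$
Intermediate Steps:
$\frac{1}{-59786 + h} = \frac{1}{-59786 + 76029} = \frac{1}{16243}$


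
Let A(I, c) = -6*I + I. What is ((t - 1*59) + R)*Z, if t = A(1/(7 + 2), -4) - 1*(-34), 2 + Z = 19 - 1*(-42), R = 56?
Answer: 16166/9 ≈ 1796.2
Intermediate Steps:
A(I, c) = -5*I
Z = 59 (Z = -2 + (19 - 1*(-42)) = -2 + (19 + 42) = -2 + 61 = 59)
t = 301/9 (t = -5/(7 + 2) - 1*(-34) = -5/9 + 34 = 301/9 ≈ 33.444)
((t - 1*59) + R)*Z = ((301/9 - 1*59) + 56)*59 = ((301/9 - 59) + 56)*59 = (-230/9 + 56)*59 = (274/9)*59 = 16166/9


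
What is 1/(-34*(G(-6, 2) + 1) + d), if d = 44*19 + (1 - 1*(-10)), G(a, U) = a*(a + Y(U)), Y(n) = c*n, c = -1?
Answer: -1/819 ≈ -0.0012210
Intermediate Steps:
Y(n) = -n
G(a, U) = a*(a - U)
d = 847 (d = 836 + (1 + 10) = 836 + 11 = 847)
1/(-34*(G(-6, 2) + 1) + d) = 1/(-34*(-6*(-6 - 1*2) + 1) + 847) = 1/(-34*(-6*(-6 - 2) + 1) + 847) = 1/(-34*(-6*(-8) + 1) + 847) = 1/(-34*(48 + 1) + 847) = 1/(-34*49 + 847) = 1/(-1666 + 847) = 1/(-819) = -1/819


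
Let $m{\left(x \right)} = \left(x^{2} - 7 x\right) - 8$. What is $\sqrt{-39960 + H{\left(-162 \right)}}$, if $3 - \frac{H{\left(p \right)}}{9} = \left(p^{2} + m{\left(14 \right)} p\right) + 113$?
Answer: $33 i \sqrt{134} \approx 382.0 i$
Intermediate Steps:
$m{\left(x \right)} = -8 + x^{2} - 7 x$
$H{\left(p \right)} = -990 - 810 p - 9 p^{2}$ ($H{\left(p \right)} = 27 - 9 \left(\left(p^{2} + \left(-8 + 14^{2} - 98\right) p\right) + 113\right) = 27 - 9 \left(\left(p^{2} + \left(-8 + 196 - 98\right) p\right) + 113\right) = 27 - 9 \left(\left(p^{2} + 90 p\right) + 113\right) = 27 - 9 \left(113 + p^{2} + 90 p\right) = 27 - \left(1017 + 9 p^{2} + 810 p\right) = -990 - 810 p - 9 p^{2}$)
$\sqrt{-39960 + H{\left(-162 \right)}} = \sqrt{-39960 - \left(-130230 + 236196\right)} = \sqrt{-39960 - 105966} = \sqrt{-145926} = 33 i \sqrt{134}$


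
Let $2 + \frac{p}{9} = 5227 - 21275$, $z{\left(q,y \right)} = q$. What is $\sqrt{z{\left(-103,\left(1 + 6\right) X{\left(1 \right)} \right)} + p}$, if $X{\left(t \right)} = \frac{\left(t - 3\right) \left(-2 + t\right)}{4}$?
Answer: $i \sqrt{144553} \approx 380.2 i$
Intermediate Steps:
$X{\left(t \right)} = \frac{\left(-3 + t\right) \left(-2 + t\right)}{4}$ ($X{\left(t \right)} = \left(-3 + t\right) \left(-2 + t\right) \frac{1}{4} = \frac{\left(-3 + t\right) \left(-2 + t\right)}{4}$)
$p = -144450$ ($p = -18 + 9 \left(5227 - 21275\right) = -18 + 9 \left(-16048\right) = -18 - 144432 = -144450$)
$\sqrt{z{\left(-103,\left(1 + 6\right) X{\left(1 \right)} \right)} + p} = \sqrt{-103 - 144450} = \sqrt{-144553} = i \sqrt{144553}$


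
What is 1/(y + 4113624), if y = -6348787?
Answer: -1/2235163 ≈ -4.4739e-7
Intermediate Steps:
1/(y + 4113624) = 1/(-6348787 + 4113624) = 1/(-2235163) = -1/2235163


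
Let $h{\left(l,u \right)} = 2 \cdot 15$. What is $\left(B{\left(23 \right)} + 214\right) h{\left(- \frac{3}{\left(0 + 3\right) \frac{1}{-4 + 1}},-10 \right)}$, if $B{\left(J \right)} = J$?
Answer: $7110$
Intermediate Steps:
$h{\left(l,u \right)} = 30$
$\left(B{\left(23 \right)} + 214\right) h{\left(- \frac{3}{\left(0 + 3\right) \frac{1}{-4 + 1}},-10 \right)} = \left(23 + 214\right) 30 = 237 \cdot 30 = 7110$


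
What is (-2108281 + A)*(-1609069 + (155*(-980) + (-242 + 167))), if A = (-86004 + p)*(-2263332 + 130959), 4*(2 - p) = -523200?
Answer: 168229282318308140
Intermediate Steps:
p = 130802 (p = 2 - ¼*(-523200) = 2 + 130800 = 130802)
A = -95526045654 (A = (-86004 + 130802)*(-2263332 + 130959) = 44798*(-2132373) = -95526045654)
(-2108281 + A)*(-1609069 + (155*(-980) + (-242 + 167))) = (-2108281 - 95526045654)*(-1609069 + (155*(-980) + (-242 + 167))) = -95528153935*(-1609069 + (-151900 - 75)) = -95528153935*(-1609069 - 151975) = -95528153935*(-1761044) = 168229282318308140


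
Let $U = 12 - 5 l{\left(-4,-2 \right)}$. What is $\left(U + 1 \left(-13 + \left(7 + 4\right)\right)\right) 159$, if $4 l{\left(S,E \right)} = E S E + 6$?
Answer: $\frac{7155}{2} \approx 3577.5$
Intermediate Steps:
$l{\left(S,E \right)} = \frac{3}{2} + \frac{S E^{2}}{4}$ ($l{\left(S,E \right)} = \frac{E S E + 6}{4} = \frac{S E^{2} + 6}{4} = \frac{6 + S E^{2}}{4} = \frac{3}{2} + \frac{S E^{2}}{4}$)
$U = \frac{49}{2}$ ($U = 12 - 5 \left(\frac{3}{2} + \frac{1}{4} \left(-4\right) \left(-2\right)^{2}\right) = 12 - 5 \left(\frac{3}{2} + \frac{1}{4} \left(-4\right) 4\right) = 12 - 5 \left(\frac{3}{2} - 4\right) = 12 - - \frac{25}{2} = 12 + \frac{25}{2} = \frac{49}{2} \approx 24.5$)
$\left(U + 1 \left(-13 + \left(7 + 4\right)\right)\right) 159 = \left(\frac{49}{2} + 1 \left(-13 + \left(7 + 4\right)\right)\right) 159 = \left(\frac{49}{2} + 1 \left(-13 + 11\right)\right) 159 = \left(\frac{49}{2} + 1 \left(-2\right)\right) 159 = \left(\frac{49}{2} - 2\right) 159 = \frac{45}{2} \cdot 159 = \frac{7155}{2}$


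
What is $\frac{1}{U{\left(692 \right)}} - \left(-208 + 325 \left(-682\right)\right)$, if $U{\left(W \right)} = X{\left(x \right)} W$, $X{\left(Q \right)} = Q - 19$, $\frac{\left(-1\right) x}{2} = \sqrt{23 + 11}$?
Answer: $\frac{34543290581}{155700} + \frac{\sqrt{34}}{77850} \approx 2.2186 \cdot 10^{5}$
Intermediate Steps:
$x = - 2 \sqrt{34}$ ($x = - 2 \sqrt{23 + 11} = - 2 \sqrt{34} \approx -11.662$)
$X{\left(Q \right)} = -19 + Q$
$U{\left(W \right)} = W \left(-19 - 2 \sqrt{34}\right)$ ($U{\left(W \right)} = \left(-19 - 2 \sqrt{34}\right) W = W \left(-19 - 2 \sqrt{34}\right)$)
$\frac{1}{U{\left(692 \right)}} - \left(-208 + 325 \left(-682\right)\right) = \frac{1}{\left(-1\right) 692 \left(19 + 2 \sqrt{34}\right)} - \left(-208 + 325 \left(-682\right)\right) = \frac{1}{-13148 - 1384 \sqrt{34}} - \left(-208 - 221650\right) = \frac{1}{-13148 - 1384 \sqrt{34}} - -221858 = \frac{1}{-13148 - 1384 \sqrt{34}} + 221858 = 221858 + \frac{1}{-13148 - 1384 \sqrt{34}}$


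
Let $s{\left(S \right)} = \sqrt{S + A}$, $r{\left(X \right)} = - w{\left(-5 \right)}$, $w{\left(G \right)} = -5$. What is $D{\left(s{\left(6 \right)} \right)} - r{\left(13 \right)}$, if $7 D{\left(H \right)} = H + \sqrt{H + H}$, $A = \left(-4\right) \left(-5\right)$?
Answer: $-5 + \frac{\sqrt{26}}{7} + \frac{2^{\frac{3}{4}} \sqrt[4]{13}}{7} \approx -3.8154$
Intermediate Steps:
$A = 20$
$r{\left(X \right)} = 5$ ($r{\left(X \right)} = \left(-1\right) \left(-5\right) = 5$)
$s{\left(S \right)} = \sqrt{20 + S}$ ($s{\left(S \right)} = \sqrt{S + 20} = \sqrt{20 + S}$)
$D{\left(H \right)} = \frac{H}{7} + \frac{\sqrt{2} \sqrt{H}}{7}$ ($D{\left(H \right)} = \frac{H + \sqrt{H + H}}{7} = \frac{H + \sqrt{2 H}}{7} = \frac{H + \sqrt{2} \sqrt{H}}{7} = \frac{H}{7} + \frac{\sqrt{2} \sqrt{H}}{7}$)
$D{\left(s{\left(6 \right)} \right)} - r{\left(13 \right)} = \left(\frac{\sqrt{20 + 6}}{7} + \frac{\sqrt{2} \sqrt{\sqrt{20 + 6}}}{7}\right) - 5 = \left(\frac{\sqrt{26}}{7} + \frac{\sqrt{2} \sqrt{\sqrt{26}}}{7}\right) - 5 = \left(\frac{\sqrt{26}}{7} + \frac{\sqrt{2} \sqrt[4]{26}}{7}\right) - 5 = \left(\frac{\sqrt{26}}{7} + \frac{2^{\frac{3}{4}} \sqrt[4]{13}}{7}\right) - 5 = -5 + \frac{\sqrt{26}}{7} + \frac{2^{\frac{3}{4}} \sqrt[4]{13}}{7}$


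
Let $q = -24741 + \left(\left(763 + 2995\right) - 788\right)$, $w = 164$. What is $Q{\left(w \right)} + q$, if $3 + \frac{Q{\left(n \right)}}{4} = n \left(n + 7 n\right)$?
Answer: $838889$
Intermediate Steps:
$q = -21771$ ($q = -24741 + \left(3758 - 788\right) = -24741 + 2970 = -21771$)
$Q{\left(n \right)} = -12 + 32 n^{2}$ ($Q{\left(n \right)} = -12 + 4 n \left(n + 7 n\right) = -12 + 4 n 8 n = -12 + 4 \cdot 8 n^{2} = -12 + 32 n^{2}$)
$Q{\left(w \right)} + q = \left(-12 + 32 \cdot 164^{2}\right) - 21771 = \left(-12 + 32 \cdot 26896\right) - 21771 = \left(-12 + 860672\right) - 21771 = 860660 - 21771 = 838889$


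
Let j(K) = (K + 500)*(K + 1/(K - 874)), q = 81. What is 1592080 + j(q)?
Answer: 1299838232/793 ≈ 1.6391e+6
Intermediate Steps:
j(K) = (500 + K)*(K + 1/(-874 + K))
1592080 + j(q) = 1592080 + (500 + 81³ - 436999*81 - 374*81²)/(-874 + 81) = 1592080 + (500 + 531441 - 35396919 - 374*6561)/(-793) = 1592080 - (500 + 531441 - 35396919 - 2453814)/793 = 1592080 - 1/793*(-37318792) = 1592080 + 37318792/793 = 1299838232/793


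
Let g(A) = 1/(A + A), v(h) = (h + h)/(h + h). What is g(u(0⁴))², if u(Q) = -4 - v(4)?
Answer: 1/100 ≈ 0.010000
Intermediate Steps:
v(h) = 1 (v(h) = (2*h)/((2*h)) = (2*h)*(1/(2*h)) = 1)
u(Q) = -5 (u(Q) = -4 - 1*1 = -4 - 1 = -5)
g(A) = 1/(2*A)
g(u(0⁴))² = ((½)/(-5))² = ((½)*(-⅕))² = (-⅒)² = 1/100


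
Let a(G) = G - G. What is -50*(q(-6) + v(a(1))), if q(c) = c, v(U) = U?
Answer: 300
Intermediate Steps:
a(G) = 0
-50*(q(-6) + v(a(1))) = -50*(-6 + 0) = -50*(-6) = -1*(-300) = 300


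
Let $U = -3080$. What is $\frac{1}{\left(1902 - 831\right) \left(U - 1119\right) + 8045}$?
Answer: $- \frac{1}{4489084} \approx -2.2276 \cdot 10^{-7}$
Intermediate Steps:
$\frac{1}{\left(1902 - 831\right) \left(U - 1119\right) + 8045} = \frac{1}{\left(1902 - 831\right) \left(-3080 - 1119\right) + 8045} = \frac{1}{1071 \left(-4199\right) + 8045} = \frac{1}{-4497129 + 8045} = \frac{1}{-4489084} = - \frac{1}{4489084}$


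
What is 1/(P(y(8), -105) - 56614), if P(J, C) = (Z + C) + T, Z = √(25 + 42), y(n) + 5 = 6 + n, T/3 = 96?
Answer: -56431/3184457694 - √67/3184457694 ≈ -1.7723e-5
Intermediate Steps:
T = 288 (T = 3*96 = 288)
y(n) = 1 + n (y(n) = -5 + (6 + n) = 1 + n)
Z = √67 ≈ 8.1853
P(J, C) = 288 + C + √67 (P(J, C) = (√67 + C) + 288 = (C + √67) + 288 = 288 + C + √67)
1/(P(y(8), -105) - 56614) = 1/((288 - 105 + √67) - 56614) = 1/((183 + √67) - 56614) = 1/(-56431 + √67)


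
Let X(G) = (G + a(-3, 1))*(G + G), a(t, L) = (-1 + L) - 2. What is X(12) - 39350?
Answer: -39110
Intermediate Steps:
a(t, L) = -3 + L
X(G) = 2*G*(-2 + G) (X(G) = (G + (-3 + 1))*(G + G) = (G - 2)*(2*G) = (-2 + G)*(2*G) = 2*G*(-2 + G))
X(12) - 39350 = 2*12*(-2 + 12) - 39350 = 2*12*10 - 39350 = 240 - 39350 = -39110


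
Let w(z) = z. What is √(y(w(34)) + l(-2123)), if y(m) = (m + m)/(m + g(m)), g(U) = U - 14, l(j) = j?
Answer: I*√171861/9 ≈ 46.062*I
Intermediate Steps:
g(U) = -14 + U
y(m) = 2*m/(-14 + 2*m) (y(m) = (m + m)/(m + (-14 + m)) = (2*m)/(-14 + 2*m) = 2*m/(-14 + 2*m))
√(y(w(34)) + l(-2123)) = √(34/(-7 + 34) - 2123) = √(34/27 - 2123) = √(-57287/27) = I*√171861/9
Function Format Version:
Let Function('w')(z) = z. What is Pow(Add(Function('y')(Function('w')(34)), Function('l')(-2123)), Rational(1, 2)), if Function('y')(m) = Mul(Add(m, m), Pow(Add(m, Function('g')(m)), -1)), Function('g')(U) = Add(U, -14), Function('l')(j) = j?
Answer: Mul(Rational(1, 9), I, Pow(171861, Rational(1, 2))) ≈ Mul(46.062, I)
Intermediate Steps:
Function('g')(U) = Add(-14, U)
Function('y')(m) = Mul(2, m, Pow(Add(-14, Mul(2, m)), -1)) (Function('y')(m) = Mul(Add(m, m), Pow(Add(m, Add(-14, m)), -1)) = Mul(Mul(2, m), Pow(Add(-14, Mul(2, m)), -1)) = Mul(2, m, Pow(Add(-14, Mul(2, m)), -1)))
Pow(Add(Function('y')(Function('w')(34)), Function('l')(-2123)), Rational(1, 2)) = Pow(Add(Mul(34, Pow(Add(-7, 34), -1)), -2123), Rational(1, 2)) = Pow(Add(Mul(34, Pow(27, -1)), -2123), Rational(1, 2)) = Pow(Add(Mul(34, Rational(1, 27)), -2123), Rational(1, 2)) = Pow(Add(Rational(34, 27), -2123), Rational(1, 2)) = Pow(Rational(-57287, 27), Rational(1, 2)) = Mul(Rational(1, 9), I, Pow(171861, Rational(1, 2)))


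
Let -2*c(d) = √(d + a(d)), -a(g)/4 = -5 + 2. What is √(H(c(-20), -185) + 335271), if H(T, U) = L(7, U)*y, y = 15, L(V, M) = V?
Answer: 12*√2329 ≈ 579.12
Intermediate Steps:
a(g) = 12 (a(g) = -4*(-5 + 2) = -4*(-3) = 12)
c(d) = -√(12 + d)/2 (c(d) = -√(d + 12)/2 = -√(12 + d)/2)
H(T, U) = 105 (H(T, U) = 7*15 = 105)
√(H(c(-20), -185) + 335271) = √(105 + 335271) = √335376 = 12*√2329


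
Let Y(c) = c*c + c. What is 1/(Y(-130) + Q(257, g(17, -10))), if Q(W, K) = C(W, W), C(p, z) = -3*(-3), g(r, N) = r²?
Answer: 1/16779 ≈ 5.9598e-5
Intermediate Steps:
C(p, z) = 9
Q(W, K) = 9
Y(c) = c + c² (Y(c) = c² + c = c + c²)
1/(Y(-130) + Q(257, g(17, -10))) = 1/(-130*(1 - 130) + 9) = 1/(-130*(-129) + 9) = 1/(16770 + 9) = 1/16779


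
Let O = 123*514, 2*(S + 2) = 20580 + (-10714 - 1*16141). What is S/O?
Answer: -2093/42148 ≈ -0.049658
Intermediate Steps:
S = -6279/2 (S = -2 + (20580 + (-10714 - 1*16141))/2 = -2 + (20580 + (-10714 - 16141))/2 = -2 + (20580 - 26855)/2 = -2 + (½)*(-6275) = -2 - 6275/2 = -6279/2 ≈ -3139.5)
O = 63222
S/O = -6279/2/63222 = -6279/2*1/63222 = -2093/42148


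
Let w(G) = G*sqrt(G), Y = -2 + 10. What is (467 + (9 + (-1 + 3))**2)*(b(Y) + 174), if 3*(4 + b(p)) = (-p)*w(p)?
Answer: 99960 - 25088*sqrt(2) ≈ 64480.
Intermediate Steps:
Y = 8
w(G) = G**(3/2)
b(p) = -4 - p**(5/2)/3 (b(p) = -4 + ((-p)*p**(3/2))/3 = -4 + (-p**(5/2))/3 = -4 - p**(5/2)/3)
(467 + (9 + (-1 + 3))**2)*(b(Y) + 174) = (467 + (9 + (-1 + 3))**2)*((-4 - 128*sqrt(2)/3) + 174) = (467 + (9 + 2)**2)*((-4 - 128*sqrt(2)/3) + 174) = (467 + 11**2)*((-4 - 128*sqrt(2)/3) + 174) = (467 + 121)*(170 - 128*sqrt(2)/3) = 588*(170 - 128*sqrt(2)/3) = 99960 - 25088*sqrt(2)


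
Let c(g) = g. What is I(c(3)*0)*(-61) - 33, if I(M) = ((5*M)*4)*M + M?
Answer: -33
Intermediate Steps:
I(M) = M + 20*M² (I(M) = (20*M)*M + M = 20*M² + M = M + 20*M²)
I(c(3)*0)*(-61) - 33 = ((3*0)*(1 + 20*(3*0)))*(-61) - 33 = (0*(1 + 20*0))*(-61) - 33 = (0*(1 + 0))*(-61) - 33 = (0*1)*(-61) - 33 = 0*(-61) - 33 = 0 - 33 = -33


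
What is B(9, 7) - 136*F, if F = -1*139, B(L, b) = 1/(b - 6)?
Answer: 18905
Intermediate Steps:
B(L, b) = 1/(-6 + b)
F = -139
B(9, 7) - 136*F = 1/(-6 + 7) - 136*(-139) = 1/1 + 18904 = 1 + 18904 = 18905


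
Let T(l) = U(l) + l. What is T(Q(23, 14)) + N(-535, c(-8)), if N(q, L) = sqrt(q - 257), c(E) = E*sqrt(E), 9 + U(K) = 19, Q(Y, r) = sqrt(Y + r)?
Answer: 10 + sqrt(37) + 6*I*sqrt(22) ≈ 16.083 + 28.142*I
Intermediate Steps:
U(K) = 10 (U(K) = -9 + 19 = 10)
c(E) = E**(3/2)
N(q, L) = sqrt(-257 + q)
T(l) = 10 + l
T(Q(23, 14)) + N(-535, c(-8)) = (10 + sqrt(23 + 14)) + sqrt(-257 - 535) = (10 + sqrt(37)) + sqrt(-792) = (10 + sqrt(37)) + 6*I*sqrt(22) = 10 + sqrt(37) + 6*I*sqrt(22)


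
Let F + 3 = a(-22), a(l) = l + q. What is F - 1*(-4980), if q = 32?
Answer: 4987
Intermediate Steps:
a(l) = 32 + l (a(l) = l + 32 = 32 + l)
F = 7 (F = -3 + (32 - 22) = -3 + 10 = 7)
F - 1*(-4980) = 7 - 1*(-4980) = 7 + 4980 = 4987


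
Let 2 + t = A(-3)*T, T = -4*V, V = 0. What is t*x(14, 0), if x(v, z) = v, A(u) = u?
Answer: -28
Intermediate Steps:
T = 0 (T = -4*0 = 0)
t = -2 (t = -2 - 3*0 = -2 + 0 = -2)
t*x(14, 0) = -2*14 = -28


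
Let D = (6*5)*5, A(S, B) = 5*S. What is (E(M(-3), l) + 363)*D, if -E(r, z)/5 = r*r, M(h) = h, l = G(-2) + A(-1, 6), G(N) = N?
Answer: 47700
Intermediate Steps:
l = -7 (l = -2 + 5*(-1) = -2 - 5 = -7)
E(r, z) = -5*r² (E(r, z) = -5*r*r = -5*r²)
D = 150 (D = 30*5 = 150)
(E(M(-3), l) + 363)*D = (-5*(-3)² + 363)*150 = (-5*9 + 363)*150 = (-45 + 363)*150 = 318*150 = 47700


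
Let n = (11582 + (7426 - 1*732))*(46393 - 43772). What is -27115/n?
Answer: -27115/47901396 ≈ -0.00056606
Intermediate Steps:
n = 47901396 (n = (11582 + (7426 - 732))*2621 = (11582 + 6694)*2621 = 18276*2621 = 47901396)
-27115/n = -27115/47901396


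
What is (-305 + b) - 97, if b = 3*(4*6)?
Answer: -330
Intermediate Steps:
b = 72 (b = 3*24 = 72)
(-305 + b) - 97 = (-305 + 72) - 97 = -233 - 97 = -330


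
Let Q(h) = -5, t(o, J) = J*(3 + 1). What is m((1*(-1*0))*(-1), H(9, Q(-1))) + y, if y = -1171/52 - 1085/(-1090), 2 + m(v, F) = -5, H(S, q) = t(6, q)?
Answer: -161673/5668 ≈ -28.524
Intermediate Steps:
t(o, J) = 4*J (t(o, J) = J*4 = 4*J)
H(S, q) = 4*q
m(v, F) = -7 (m(v, F) = -2 - 5 = -7)
y = -121997/5668 (y = -1171*1/52 - 1085*(-1/1090) = -1171/52 + 217/218 = -121997/5668 ≈ -21.524)
m((1*(-1*0))*(-1), H(9, Q(-1))) + y = -7 - 121997/5668 = -161673/5668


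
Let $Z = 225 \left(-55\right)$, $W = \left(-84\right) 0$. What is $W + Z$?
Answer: $-12375$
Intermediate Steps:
$W = 0$
$Z = -12375$
$W + Z = 0 - 12375 = -12375$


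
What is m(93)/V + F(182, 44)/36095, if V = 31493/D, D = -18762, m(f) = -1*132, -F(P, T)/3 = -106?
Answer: 8127483114/103339985 ≈ 78.648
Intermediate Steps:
F(P, T) = 318 (F(P, T) = -3*(-106) = 318)
m(f) = -132
V = -31493/18762 (V = 31493/(-18762) = 31493*(-1/18762) = -31493/18762 ≈ -1.6786)
m(93)/V + F(182, 44)/36095 = -132/(-31493/18762) + 318/36095 = -132*(-18762/31493) + 318*(1/36095) = 225144/2863 + 318/36095 = 8127483114/103339985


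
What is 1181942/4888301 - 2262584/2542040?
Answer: -1006955973513/1553282084255 ≈ -0.64828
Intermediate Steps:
1181942/4888301 - 2262584/2542040 = 1181942*(1/4888301) - 2262584*1/2542040 = 1181942/4888301 - 282823/317755 = -1006955973513/1553282084255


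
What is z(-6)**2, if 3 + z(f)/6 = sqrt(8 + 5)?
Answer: 792 - 216*sqrt(13) ≈ 13.201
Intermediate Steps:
z(f) = -18 + 6*sqrt(13) (z(f) = -18 + 6*sqrt(8 + 5) = -18 + 6*sqrt(13))
z(-6)**2 = (-18 + 6*sqrt(13))**2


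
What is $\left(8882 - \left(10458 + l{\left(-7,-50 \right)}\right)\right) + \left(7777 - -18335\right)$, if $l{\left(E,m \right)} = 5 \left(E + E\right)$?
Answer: $24606$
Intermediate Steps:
$l{\left(E,m \right)} = 10 E$ ($l{\left(E,m \right)} = 5 \cdot 2 E = 10 E$)
$\left(8882 - \left(10458 + l{\left(-7,-50 \right)}\right)\right) + \left(7777 - -18335\right) = \left(8882 - \left(10458 + 10 \left(-7\right)\right)\right) + \left(7777 - -18335\right) = \left(8882 - 10388\right) + \left(7777 + 18335\right) = \left(8882 + \left(-10458 + 70\right)\right) + 26112 = \left(8882 - 10388\right) + 26112 = -1506 + 26112 = 24606$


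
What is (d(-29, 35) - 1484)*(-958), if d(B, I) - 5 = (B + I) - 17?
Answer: 1427420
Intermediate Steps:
d(B, I) = -12 + B + I (d(B, I) = 5 + ((B + I) - 17) = 5 + (-17 + B + I) = -12 + B + I)
(d(-29, 35) - 1484)*(-958) = ((-12 - 29 + 35) - 1484)*(-958) = (-6 - 1484)*(-958) = -1490*(-958) = 1427420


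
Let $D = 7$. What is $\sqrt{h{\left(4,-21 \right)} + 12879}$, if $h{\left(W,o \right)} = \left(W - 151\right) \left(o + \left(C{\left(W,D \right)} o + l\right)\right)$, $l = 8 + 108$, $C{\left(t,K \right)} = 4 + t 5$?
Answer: $23 \sqrt{138} \approx 270.19$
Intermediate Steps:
$C{\left(t,K \right)} = 4 + 5 t$
$l = 116$
$h{\left(W,o \right)} = \left(-151 + W\right) \left(116 + o + o \left(4 + 5 W\right)\right)$ ($h{\left(W,o \right)} = \left(W - 151\right) \left(o + \left(\left(4 + 5 W\right) o + 116\right)\right) = \left(-151 + W\right) \left(o + \left(o \left(4 + 5 W\right) + 116\right)\right) = \left(-151 + W\right) \left(o + \left(116 + o \left(4 + 5 W\right)\right)\right) = \left(-151 + W\right) \left(116 + o + o \left(4 + 5 W\right)\right)$)
$\sqrt{h{\left(4,-21 \right)} + 12879} = \sqrt{\left(-17516 - -15855 + 116 \cdot 4 - 3000 \left(-21\right) + 5 \left(-21\right) 4^{2}\right) + 12879} = \sqrt{\left(-17516 + 15855 + 464 + 63000 + 5 \left(-21\right) 16\right) + 12879} = \sqrt{\left(-17516 + 15855 + 464 + 63000 - 1680\right) + 12879} = \sqrt{60123 + 12879} = \sqrt{73002} = 23 \sqrt{138}$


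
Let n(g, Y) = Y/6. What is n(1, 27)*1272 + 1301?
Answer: 7025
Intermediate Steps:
n(g, Y) = Y/6 (n(g, Y) = Y*(⅙) = Y/6)
n(1, 27)*1272 + 1301 = ((⅙)*27)*1272 + 1301 = (9/2)*1272 + 1301 = 5724 + 1301 = 7025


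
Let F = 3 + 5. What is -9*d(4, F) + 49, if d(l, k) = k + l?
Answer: -59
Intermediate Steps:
F = 8
-9*d(4, F) + 49 = -9*(8 + 4) + 49 = -9*12 + 49 = -108 + 49 = -59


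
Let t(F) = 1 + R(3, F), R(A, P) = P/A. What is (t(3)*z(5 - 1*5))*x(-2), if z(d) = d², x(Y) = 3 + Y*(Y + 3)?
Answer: 0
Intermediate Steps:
t(F) = 1 + F/3
x(Y) = 3 + Y*(3 + Y)
(t(3)*z(5 - 1*5))*x(-2) = ((1 + (⅓)*3)*(5 - 1*5)²)*(3 + (-2)² + 3*(-2)) = ((1 + 1)*(5 - 5)²)*(3 + 4 - 6) = (2*0²)*1 = (2*0)*1 = 0*1 = 0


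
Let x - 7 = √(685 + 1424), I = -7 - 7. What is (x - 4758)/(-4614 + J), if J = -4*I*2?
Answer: 4751/4502 - √2109/4502 ≈ 1.0451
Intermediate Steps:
I = -14
x = 7 + √2109 (x = 7 + √(685 + 1424) = 7 + √2109 ≈ 52.924)
J = 112 (J = -4*(-14)*2 = 56*2 = 112)
(x - 4758)/(-4614 + J) = ((7 + √2109) - 4758)/(-4614 + 112) = (-4751 + √2109)/(-4502) = (-4751 + √2109)*(-1/4502) = 4751/4502 - √2109/4502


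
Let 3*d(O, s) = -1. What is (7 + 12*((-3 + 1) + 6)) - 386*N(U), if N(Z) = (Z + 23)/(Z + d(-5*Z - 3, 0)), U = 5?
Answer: -2261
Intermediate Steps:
d(O, s) = -1/3 (d(O, s) = (1/3)*(-1) = -1/3)
N(Z) = (23 + Z)/(-1/3 + Z) (N(Z) = (Z + 23)/(Z - 1/3) = (23 + Z)/(-1/3 + Z))
(7 + 12*((-3 + 1) + 6)) - 386*N(U) = (7 + 12*((-3 + 1) + 6)) - 1158*(23 + 5)/(-1 + 3*5) = (7 + 12*(-2 + 6)) - 1158*28/(-1 + 15) = (7 + 12*4) - 1158*28/14 = (7 + 48) - 1158*28/14 = 55 - 386*6 = 55 - 2316 = -2261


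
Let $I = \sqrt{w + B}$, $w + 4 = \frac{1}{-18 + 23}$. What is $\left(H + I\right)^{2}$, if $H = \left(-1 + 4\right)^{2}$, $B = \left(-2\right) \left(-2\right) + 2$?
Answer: $\frac{\left(45 + \sqrt{55}\right)^{2}}{25} \approx 109.9$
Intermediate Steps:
$B = 6$ ($B = 4 + 2 = 6$)
$w = - \frac{19}{5}$ ($w = -4 + \frac{1}{-18 + 23} = -4 + \frac{1}{5} = - \frac{19}{5} \approx -3.8$)
$H = 9$ ($H = 3^{2} = 9$)
$I = \frac{\sqrt{55}}{5}$ ($I = \sqrt{- \frac{19}{5} + 6} = \sqrt{\frac{11}{5}} = \frac{\sqrt{55}}{5} \approx 1.4832$)
$\left(H + I\right)^{2} = \left(9 + \frac{\sqrt{55}}{5}\right)^{2}$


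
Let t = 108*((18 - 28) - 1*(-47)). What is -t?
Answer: -3996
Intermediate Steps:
t = 3996 (t = 108*(-10 + 47) = 108*37 = 3996)
-t = -1*3996 = -3996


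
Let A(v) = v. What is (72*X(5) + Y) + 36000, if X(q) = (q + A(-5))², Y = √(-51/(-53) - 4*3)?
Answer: 36000 + 3*I*√3445/53 ≈ 36000.0 + 3.3223*I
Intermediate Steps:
Y = 3*I*√3445/53 (Y = √(-51*(-1/53) - 12) = √(51/53 - 12) = √(-585/53) = 3*I*√3445/53 ≈ 3.3223*I)
X(q) = (-5 + q)² (X(q) = (q - 5)² = (-5 + q)²)
(72*X(5) + Y) + 36000 = (72*(-5 + 5)² + 3*I*√3445/53) + 36000 = (72*0² + 3*I*√3445/53) + 36000 = (72*0 + 3*I*√3445/53) + 36000 = (0 + 3*I*√3445/53) + 36000 = 3*I*√3445/53 + 36000 = 36000 + 3*I*√3445/53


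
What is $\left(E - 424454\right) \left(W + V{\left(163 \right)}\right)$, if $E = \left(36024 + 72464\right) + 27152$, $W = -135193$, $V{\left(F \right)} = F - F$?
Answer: $39045631102$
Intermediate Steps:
$V{\left(F \right)} = 0$
$E = 135640$ ($E = 108488 + 27152 = 135640$)
$\left(E - 424454\right) \left(W + V{\left(163 \right)}\right) = \left(135640 - 424454\right) \left(-135193 + 0\right) = \left(-288814\right) \left(-135193\right) = 39045631102$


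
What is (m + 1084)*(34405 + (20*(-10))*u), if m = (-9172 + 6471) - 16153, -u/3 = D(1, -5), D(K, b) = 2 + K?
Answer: -643362850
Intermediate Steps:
u = -9 (u = -3*(2 + 1) = -3*3 = -9)
m = -18854 (m = -2701 - 16153 = -18854)
(m + 1084)*(34405 + (20*(-10))*u) = (-18854 + 1084)*(34405 + (20*(-10))*(-9)) = -17770*(34405 - 200*(-9)) = -17770*(34405 + 1800) = -17770*36205 = -643362850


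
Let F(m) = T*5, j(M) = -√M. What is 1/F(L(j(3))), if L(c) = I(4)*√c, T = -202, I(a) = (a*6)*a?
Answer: -1/1010 ≈ -0.00099010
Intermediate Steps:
I(a) = 6*a² (I(a) = (6*a)*a = 6*a²)
L(c) = 96*√c (L(c) = (6*4²)*√c = (6*16)*√c = 96*√c)
F(m) = -1010 (F(m) = -202*5 = -1010)
1/F(L(j(3))) = 1/(-1010) = -1/1010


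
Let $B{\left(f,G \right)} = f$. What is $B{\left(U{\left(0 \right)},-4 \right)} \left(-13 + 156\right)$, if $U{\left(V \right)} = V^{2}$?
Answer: $0$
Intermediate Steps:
$B{\left(U{\left(0 \right)},-4 \right)} \left(-13 + 156\right) = 0^{2} \left(-13 + 156\right) = 0 \cdot 143 = 0$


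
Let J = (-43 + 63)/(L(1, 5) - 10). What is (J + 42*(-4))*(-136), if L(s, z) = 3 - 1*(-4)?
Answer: 71264/3 ≈ 23755.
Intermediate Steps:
L(s, z) = 7 (L(s, z) = 3 + 4 = 7)
J = -20/3 (J = (-43 + 63)/(7 - 10) = 20/(-3) = 20*(-⅓) = -20/3 ≈ -6.6667)
(J + 42*(-4))*(-136) = (-20/3 + 42*(-4))*(-136) = (-20/3 - 168)*(-136) = -524/3*(-136) = 71264/3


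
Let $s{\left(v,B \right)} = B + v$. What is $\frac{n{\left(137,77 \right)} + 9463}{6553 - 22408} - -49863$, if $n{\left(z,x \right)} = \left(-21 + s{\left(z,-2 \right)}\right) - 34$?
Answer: $\frac{263522774}{5285} \approx 49862.0$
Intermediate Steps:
$n{\left(z,x \right)} = -57 + z$ ($n{\left(z,x \right)} = \left(-21 + \left(-2 + z\right)\right) - 34 = \left(-23 + z\right) - 34 = -57 + z$)
$\frac{n{\left(137,77 \right)} + 9463}{6553 - 22408} - -49863 = \frac{\left(-57 + 137\right) + 9463}{6553 - 22408} - -49863 = \frac{80 + 9463}{-15855} + 49863 = 9543 \left(- \frac{1}{15855}\right) + 49863 = - \frac{3181}{5285} + 49863 = \frac{263522774}{5285}$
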